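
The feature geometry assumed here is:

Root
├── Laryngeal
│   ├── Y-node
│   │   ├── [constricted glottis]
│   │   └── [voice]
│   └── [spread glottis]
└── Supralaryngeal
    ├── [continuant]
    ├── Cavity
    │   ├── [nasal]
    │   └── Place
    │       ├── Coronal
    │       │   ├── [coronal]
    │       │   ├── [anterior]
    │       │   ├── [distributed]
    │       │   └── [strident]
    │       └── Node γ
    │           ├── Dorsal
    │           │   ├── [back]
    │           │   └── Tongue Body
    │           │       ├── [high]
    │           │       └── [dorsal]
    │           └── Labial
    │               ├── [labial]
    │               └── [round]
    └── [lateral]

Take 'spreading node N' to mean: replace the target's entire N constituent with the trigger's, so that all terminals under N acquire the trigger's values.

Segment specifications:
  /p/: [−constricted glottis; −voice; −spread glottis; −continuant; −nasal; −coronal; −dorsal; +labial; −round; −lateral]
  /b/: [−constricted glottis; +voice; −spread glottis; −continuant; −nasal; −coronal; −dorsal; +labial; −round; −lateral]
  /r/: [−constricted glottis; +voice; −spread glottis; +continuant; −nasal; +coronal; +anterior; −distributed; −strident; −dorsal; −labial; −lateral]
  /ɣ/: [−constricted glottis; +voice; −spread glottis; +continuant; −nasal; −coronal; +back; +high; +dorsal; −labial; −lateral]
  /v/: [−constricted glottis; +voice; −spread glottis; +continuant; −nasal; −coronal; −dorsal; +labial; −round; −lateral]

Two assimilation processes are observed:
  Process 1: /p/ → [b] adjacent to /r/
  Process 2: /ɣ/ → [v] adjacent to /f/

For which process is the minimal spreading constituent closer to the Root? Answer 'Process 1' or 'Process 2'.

Process 1

In Process 1, [voice] changes, so the minimal spreading node is [voice] at depth 3.
Process 2 alters [labial], [round], [dorsal], [high], [back]; the lowest common ancestor is Node γ (depth 4 from Root).
[voice] (depth 3) sits above Node γ (depth 4), making Process 1 the one with the higher spreading node.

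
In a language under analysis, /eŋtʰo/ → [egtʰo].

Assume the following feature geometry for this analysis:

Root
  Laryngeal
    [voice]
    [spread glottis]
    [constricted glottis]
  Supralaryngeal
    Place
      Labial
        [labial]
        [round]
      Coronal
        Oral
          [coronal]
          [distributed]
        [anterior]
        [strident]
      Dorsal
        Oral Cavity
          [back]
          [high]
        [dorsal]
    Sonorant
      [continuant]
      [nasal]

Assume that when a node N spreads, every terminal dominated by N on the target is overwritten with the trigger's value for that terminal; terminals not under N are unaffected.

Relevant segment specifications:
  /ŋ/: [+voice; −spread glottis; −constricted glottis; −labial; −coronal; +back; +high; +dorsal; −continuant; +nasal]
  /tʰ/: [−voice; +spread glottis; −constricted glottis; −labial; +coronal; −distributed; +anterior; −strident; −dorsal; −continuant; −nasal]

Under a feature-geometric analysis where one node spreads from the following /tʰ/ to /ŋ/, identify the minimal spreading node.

[nasal]

Feature comparison: [nasal] differs between /ŋ/ and [g]; the remaining terminals match.
With a single altered terminal, the smallest constituent that could spread is that terminal — [nasal].
Features on which the two segments disagree outside [nasal], such as [voice], [spread glottis], are unchanged — nothing dominating them spread, and [nasal] is the minimal sufficient constituent.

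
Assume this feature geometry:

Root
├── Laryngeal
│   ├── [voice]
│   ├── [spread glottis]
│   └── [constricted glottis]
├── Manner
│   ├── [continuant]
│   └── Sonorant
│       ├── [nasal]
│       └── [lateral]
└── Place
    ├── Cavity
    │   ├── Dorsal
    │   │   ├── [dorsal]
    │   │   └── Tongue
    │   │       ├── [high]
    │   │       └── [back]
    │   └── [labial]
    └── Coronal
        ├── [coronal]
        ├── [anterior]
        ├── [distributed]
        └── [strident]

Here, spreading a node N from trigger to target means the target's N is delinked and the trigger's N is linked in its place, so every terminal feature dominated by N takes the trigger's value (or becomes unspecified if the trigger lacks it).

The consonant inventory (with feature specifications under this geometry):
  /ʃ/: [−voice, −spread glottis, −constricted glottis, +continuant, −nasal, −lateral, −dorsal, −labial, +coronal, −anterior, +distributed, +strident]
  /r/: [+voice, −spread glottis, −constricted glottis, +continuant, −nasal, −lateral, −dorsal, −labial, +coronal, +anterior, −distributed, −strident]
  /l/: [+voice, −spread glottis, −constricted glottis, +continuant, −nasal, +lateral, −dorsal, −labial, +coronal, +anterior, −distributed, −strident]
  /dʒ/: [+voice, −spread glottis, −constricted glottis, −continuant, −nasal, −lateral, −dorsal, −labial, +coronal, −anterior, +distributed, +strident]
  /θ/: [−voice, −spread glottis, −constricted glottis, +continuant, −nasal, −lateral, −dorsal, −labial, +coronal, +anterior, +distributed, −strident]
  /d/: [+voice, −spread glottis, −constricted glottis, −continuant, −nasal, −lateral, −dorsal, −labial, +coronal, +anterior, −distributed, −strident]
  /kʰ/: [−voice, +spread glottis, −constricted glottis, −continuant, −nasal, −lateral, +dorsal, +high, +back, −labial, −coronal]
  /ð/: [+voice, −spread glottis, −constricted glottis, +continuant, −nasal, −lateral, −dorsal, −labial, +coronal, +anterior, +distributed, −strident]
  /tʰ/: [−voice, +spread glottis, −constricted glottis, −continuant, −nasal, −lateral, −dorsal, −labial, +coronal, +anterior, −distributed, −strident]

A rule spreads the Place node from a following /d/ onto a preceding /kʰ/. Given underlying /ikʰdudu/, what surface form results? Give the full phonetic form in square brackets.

Place immediately or transitively dominates [dorsal], [high], [back], [labial], [coronal], [anterior], [distributed], [strident].
Spreading Place from /d/ onto /kʰ/ replaces those values with /d/'s: [−dorsal], [−labial], [+coronal], [+anterior], [−distributed], [−strident]. Features outside Place ([voice], [spread glottis], [constricted glottis], …) stay as in /kʰ/.
Among the inventory, only /tʰ/ has exactly this specification, giving the surface form [itʰdudu].

[itʰdudu]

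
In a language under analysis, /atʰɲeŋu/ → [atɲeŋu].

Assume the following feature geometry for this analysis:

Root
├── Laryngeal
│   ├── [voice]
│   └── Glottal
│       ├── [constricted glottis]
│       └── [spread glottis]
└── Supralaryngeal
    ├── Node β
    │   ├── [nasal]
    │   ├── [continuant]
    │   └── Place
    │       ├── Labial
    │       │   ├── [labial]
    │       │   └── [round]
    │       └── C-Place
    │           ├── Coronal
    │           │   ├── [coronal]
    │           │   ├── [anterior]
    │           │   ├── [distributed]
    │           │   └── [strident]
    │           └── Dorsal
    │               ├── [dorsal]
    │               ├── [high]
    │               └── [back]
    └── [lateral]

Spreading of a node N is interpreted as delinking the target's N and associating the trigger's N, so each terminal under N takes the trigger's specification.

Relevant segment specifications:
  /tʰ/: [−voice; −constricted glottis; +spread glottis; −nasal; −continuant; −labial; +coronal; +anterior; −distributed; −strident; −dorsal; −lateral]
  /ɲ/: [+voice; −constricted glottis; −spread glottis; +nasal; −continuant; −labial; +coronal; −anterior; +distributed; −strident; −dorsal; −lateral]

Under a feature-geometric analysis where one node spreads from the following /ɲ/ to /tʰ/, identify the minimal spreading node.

[spread glottis]

/tʰ/ and [t] differ in [spread glottis]; every other specified feature is identical.
Since just one terminal is affected and it takes /ɲ/'s value, spreading the terminal [spread glottis] alone is sufficient and minimal.
Features on which the two segments disagree outside [spread glottis], such as [nasal], [anterior], are unchanged — nothing dominating them spread, and [spread glottis] is the minimal sufficient constituent.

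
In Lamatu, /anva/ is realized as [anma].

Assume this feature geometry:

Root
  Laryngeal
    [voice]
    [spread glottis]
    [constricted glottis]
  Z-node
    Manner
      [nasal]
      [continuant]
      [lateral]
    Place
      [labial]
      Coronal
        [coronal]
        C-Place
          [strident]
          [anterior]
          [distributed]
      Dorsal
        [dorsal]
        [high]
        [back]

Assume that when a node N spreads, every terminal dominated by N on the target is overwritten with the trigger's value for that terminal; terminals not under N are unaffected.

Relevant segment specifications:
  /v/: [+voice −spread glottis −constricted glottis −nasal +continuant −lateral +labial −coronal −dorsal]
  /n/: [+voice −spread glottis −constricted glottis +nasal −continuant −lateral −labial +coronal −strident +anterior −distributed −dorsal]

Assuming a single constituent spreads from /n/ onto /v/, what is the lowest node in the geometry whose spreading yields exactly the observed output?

Manner

Feature comparison: [nasal], [continuant] differ between /v/ and [m]; the remaining terminals match.
Tracing each changed feature up the tree, the paths first meet at Manner; any lower node misses at least one of them.
Spreading Manner from /n/ overwrites each of those terminals with /n/'s values, yielding exactly [m].
Had Z-node or a higher node spread, [coronal], [labial] would have taken /n/'s values; they stay as in /v/, confirming the spreading constituent is exactly Manner.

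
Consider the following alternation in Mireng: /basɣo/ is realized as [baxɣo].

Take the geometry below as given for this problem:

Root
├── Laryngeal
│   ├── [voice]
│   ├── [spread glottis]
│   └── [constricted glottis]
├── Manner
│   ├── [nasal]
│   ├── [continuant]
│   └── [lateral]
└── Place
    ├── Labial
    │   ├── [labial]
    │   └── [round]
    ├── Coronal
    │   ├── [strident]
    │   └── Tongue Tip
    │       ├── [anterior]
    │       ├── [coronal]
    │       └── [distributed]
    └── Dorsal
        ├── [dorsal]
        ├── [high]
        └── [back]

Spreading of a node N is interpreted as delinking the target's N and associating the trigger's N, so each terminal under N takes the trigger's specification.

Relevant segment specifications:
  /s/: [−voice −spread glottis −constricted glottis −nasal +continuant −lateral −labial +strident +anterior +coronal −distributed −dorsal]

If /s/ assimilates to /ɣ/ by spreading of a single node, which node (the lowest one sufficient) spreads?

The alternation /s/ → [x] changes [coronal], [anterior], [distributed], [strident], [dorsal], [high], [back] and nothing else.
Tracing each changed feature up the tree, the paths first meet at Place; any lower node misses at least one of them.
If Place spreads, every terminal under it takes /ɣ/'s value, producing [x] as observed.
[voice] — on which /ɣ/ differs from /s/ — is unchanged, so Root cannot have spread; the constituent is no larger than Place.

Place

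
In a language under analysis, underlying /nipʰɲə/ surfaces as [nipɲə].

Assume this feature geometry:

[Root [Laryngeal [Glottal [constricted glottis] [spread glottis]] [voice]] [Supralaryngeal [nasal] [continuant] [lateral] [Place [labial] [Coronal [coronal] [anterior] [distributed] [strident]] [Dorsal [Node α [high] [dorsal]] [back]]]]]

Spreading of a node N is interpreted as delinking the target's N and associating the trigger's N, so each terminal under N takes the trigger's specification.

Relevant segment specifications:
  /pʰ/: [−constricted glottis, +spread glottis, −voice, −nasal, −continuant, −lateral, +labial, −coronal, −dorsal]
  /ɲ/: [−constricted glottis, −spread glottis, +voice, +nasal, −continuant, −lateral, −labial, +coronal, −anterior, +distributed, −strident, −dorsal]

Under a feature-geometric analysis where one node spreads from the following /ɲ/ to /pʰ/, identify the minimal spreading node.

/pʰ/ and [p] differ in [spread glottis]; every other specified feature is identical.
With a single altered terminal, the smallest constituent that could spread is that terminal — [spread glottis].
[labial], [voice] stay as in /pʰ/ although /ɲ/ differs there, so no node dominating them spread; among the remaining candidates [spread glottis] is the lowest that derives the output.

[spread glottis]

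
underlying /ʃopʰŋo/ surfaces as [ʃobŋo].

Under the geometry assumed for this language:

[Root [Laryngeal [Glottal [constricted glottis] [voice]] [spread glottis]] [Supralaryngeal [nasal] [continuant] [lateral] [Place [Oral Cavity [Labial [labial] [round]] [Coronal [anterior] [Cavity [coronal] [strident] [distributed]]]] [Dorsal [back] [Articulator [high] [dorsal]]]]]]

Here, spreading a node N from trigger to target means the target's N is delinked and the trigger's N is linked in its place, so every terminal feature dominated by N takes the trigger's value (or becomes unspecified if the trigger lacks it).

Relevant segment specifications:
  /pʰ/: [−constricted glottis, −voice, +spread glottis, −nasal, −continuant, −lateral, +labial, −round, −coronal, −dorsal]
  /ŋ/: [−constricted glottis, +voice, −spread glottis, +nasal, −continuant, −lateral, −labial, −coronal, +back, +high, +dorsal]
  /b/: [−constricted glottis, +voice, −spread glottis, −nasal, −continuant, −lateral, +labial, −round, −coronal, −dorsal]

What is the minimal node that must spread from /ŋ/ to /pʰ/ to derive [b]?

The alternation /pʰ/ → [b] changes [voice], [spread glottis] and nothing else.
In this geometry the lowest node dominating all of them is Laryngeal: every daughter of Laryngeal dominates only a proper subset, so no lower node suffices.
Spreading Laryngeal from /ŋ/ overwrites each of those terminals with /ŋ/'s values, yielding exactly [b].
Had Root spread, [dorsal], [nasal] would have taken /ŋ/'s values; they stay as in /pʰ/, confirming the spreading constituent is exactly Laryngeal.

Laryngeal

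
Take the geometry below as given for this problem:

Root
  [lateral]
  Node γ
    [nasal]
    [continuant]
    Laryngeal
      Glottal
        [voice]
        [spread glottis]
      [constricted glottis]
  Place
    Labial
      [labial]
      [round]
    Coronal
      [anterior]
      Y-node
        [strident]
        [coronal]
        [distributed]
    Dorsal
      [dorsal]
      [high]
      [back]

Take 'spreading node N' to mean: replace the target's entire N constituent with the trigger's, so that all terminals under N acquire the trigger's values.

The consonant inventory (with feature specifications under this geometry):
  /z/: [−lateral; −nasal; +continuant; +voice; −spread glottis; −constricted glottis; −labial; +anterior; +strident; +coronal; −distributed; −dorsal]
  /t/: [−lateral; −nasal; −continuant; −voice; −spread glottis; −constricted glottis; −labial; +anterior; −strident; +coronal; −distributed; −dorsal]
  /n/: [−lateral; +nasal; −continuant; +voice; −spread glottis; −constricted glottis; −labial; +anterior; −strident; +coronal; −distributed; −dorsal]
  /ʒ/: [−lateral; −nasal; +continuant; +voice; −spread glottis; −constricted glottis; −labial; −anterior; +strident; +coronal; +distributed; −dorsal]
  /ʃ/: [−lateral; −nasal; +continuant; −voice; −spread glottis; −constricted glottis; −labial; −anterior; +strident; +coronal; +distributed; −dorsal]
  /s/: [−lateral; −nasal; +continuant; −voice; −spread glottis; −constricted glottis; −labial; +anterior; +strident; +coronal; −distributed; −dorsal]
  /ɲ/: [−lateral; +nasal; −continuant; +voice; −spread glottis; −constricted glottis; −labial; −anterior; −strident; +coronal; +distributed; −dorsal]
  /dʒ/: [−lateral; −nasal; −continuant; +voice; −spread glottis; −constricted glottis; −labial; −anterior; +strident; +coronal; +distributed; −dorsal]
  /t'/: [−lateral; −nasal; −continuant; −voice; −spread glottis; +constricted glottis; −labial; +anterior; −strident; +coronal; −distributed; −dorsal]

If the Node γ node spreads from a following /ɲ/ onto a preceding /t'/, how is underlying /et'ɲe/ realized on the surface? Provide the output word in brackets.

The Node γ node dominates the terminals [nasal], [continuant], [voice], [spread glottis], [constricted glottis].
After delinking /t'/'s Node γ and linking /ɲ/'s, the affected terminals become [+nasal], [−continuant], [+voice], [−spread glottis], [−constricted glottis]; [lateral], [labial], [anterior], … (outside Node γ) are retained from /t'/.
This feature bundle is that of [n], so /et'ɲe/ surfaces as [enɲe].

[enɲe]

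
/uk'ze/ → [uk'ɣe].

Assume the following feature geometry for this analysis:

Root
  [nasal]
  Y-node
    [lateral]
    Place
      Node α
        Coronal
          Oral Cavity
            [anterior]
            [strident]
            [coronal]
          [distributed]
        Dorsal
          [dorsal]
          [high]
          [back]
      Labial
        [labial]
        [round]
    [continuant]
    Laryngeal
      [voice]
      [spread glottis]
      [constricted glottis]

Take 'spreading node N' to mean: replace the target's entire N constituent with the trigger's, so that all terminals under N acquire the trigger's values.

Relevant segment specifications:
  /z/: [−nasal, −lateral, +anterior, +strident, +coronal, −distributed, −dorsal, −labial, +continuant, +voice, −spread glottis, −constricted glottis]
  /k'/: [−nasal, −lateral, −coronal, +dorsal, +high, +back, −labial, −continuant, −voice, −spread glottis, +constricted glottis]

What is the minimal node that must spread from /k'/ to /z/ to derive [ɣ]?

/z/ and [ɣ] differ in [coronal], [anterior], [distributed], [strident], [dorsal], [high], [back]; every other specified feature is identical.
In this geometry the lowest node dominating all of them is Node α: every daughter of Node α dominates only a proper subset, so no lower node suffices.
Delinking /z/'s Node α and associating /k'/'s Node α gives precisely the feature bundle of [ɣ].
[continuant], [voice] stay as in /z/ although /k'/ differs there, so no node dominating them spread; among the remaining candidates Node α is the lowest that derives the output.

Node α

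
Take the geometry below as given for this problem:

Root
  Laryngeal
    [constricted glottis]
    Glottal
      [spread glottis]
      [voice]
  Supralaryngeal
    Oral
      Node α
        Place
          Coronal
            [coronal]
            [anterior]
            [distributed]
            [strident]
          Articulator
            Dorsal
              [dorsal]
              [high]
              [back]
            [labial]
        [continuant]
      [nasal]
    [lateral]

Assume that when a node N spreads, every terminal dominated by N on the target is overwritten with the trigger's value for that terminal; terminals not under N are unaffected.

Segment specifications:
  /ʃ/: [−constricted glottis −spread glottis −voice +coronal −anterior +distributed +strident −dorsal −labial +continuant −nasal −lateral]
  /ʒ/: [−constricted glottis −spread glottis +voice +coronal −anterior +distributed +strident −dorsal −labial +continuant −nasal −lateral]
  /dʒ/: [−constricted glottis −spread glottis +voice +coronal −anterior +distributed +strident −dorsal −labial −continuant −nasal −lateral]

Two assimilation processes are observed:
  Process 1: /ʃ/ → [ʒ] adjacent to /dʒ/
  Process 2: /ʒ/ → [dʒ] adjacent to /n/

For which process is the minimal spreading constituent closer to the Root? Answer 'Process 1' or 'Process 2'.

Process 1

In Process 1, [voice] changes, so the minimal spreading node is [voice] at depth 3.
Process 2 alters [continuant]; the lowest dominating node is [continuant] (depth 4 from Root).
[voice] (depth 3) sits above [continuant] (depth 4), making Process 1 the one with the higher spreading node.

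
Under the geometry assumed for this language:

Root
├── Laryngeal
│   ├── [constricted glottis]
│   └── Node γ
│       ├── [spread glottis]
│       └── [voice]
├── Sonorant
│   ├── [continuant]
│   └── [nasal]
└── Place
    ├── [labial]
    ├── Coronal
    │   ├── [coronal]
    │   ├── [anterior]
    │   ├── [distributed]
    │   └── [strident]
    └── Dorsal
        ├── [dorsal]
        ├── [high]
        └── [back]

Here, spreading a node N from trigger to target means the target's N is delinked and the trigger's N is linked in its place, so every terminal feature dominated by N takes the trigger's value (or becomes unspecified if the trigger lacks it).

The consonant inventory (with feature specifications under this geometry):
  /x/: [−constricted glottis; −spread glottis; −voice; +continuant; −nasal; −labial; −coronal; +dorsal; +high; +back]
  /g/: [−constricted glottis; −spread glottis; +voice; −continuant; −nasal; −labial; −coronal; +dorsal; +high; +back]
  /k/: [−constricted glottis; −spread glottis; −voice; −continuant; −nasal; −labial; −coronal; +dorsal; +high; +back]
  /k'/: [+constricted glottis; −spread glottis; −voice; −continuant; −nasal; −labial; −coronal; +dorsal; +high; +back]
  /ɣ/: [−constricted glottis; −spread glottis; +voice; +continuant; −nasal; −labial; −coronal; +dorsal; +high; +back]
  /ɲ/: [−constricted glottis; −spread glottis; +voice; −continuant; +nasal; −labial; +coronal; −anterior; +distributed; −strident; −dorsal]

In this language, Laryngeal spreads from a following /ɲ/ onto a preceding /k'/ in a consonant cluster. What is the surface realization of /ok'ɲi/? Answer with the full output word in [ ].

Terminals under Laryngeal in this geometry: [constricted glottis], [spread glottis], [voice].
After delinking /k'/'s Laryngeal and linking /ɲ/'s, the affected terminals become [−constricted glottis], [−spread glottis], [+voice]; [continuant], [nasal], [labial], … (outside Laryngeal) are retained from /k'/.
This feature bundle is that of [g], so /ok'ɲi/ surfaces as [ogɲi].

[ogɲi]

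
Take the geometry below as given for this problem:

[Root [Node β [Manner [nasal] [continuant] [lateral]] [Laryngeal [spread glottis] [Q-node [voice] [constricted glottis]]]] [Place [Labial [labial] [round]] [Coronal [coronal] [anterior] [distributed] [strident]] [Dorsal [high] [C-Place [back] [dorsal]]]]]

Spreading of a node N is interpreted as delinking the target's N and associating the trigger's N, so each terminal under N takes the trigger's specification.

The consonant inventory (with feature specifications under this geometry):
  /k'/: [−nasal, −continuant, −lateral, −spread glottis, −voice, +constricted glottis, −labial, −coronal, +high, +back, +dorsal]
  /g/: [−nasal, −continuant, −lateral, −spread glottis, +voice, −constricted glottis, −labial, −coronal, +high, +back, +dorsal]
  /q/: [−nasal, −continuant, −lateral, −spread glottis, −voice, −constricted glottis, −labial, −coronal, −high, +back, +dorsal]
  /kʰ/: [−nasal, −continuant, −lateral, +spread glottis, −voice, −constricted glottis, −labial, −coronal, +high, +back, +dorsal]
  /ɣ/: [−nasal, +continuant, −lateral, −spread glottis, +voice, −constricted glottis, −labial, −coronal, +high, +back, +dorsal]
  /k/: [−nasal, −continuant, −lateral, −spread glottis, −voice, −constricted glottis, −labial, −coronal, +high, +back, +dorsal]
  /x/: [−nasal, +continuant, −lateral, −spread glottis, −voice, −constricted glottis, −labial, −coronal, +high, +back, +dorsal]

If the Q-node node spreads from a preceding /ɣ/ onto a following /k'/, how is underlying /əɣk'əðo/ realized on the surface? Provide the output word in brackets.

[əɣgəðo]

Terminals under Q-node in this geometry: [voice], [constricted glottis].
Spreading Q-node from /ɣ/ onto /k'/ replaces those values with /ɣ/'s: [+voice], [−constricted glottis]. Features outside Q-node ([nasal], [continuant], [lateral], …) stay as in /k'/.
Among the inventory, only /g/ has exactly this specification, giving the surface form [əɣgəðo].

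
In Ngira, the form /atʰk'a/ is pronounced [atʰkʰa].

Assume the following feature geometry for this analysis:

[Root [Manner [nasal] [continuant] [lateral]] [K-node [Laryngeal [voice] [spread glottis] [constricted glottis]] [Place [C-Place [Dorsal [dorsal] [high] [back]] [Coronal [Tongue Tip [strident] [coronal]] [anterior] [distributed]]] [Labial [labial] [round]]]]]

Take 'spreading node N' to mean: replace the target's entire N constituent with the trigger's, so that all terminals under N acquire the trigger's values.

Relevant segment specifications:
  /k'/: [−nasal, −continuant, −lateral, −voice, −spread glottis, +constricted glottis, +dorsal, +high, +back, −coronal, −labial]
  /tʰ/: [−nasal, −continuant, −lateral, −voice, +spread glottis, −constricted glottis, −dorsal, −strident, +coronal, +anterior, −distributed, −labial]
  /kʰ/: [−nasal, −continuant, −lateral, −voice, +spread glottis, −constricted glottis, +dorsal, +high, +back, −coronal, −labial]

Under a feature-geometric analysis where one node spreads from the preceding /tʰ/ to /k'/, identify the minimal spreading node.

/k'/ and [kʰ] differ in [spread glottis], [constricted glottis]; every other specified feature is identical.
Tracing each changed feature up the tree, the paths first meet at Laryngeal; any lower node misses at least one of them.
Spreading Laryngeal from /tʰ/ overwrites each of those terminals with /tʰ/'s values, yielding exactly [kʰ].
Since [dorsal], [coronal] are preserved even though /tʰ/ disagrees there, no node above Laryngeal spread.

Laryngeal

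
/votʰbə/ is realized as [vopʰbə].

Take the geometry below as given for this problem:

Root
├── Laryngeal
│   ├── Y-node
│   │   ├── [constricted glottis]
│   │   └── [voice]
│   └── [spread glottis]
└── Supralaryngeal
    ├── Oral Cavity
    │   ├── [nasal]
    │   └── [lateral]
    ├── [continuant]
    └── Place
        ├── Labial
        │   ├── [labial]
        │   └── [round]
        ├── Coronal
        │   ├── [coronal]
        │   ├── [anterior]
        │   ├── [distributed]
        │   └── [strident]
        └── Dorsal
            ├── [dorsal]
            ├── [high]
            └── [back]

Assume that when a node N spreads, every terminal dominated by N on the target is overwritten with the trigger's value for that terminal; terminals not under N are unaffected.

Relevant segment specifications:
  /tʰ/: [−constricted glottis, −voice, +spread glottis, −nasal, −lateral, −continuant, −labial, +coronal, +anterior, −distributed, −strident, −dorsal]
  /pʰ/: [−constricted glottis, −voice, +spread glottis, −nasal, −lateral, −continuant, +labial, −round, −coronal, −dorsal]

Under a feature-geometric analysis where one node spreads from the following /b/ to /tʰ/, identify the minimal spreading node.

/tʰ/ and [pʰ] differ in [labial], [round], [coronal], [anterior], [distributed], [strident]; every other specified feature is identical.
In this geometry the lowest node dominating all of them is Place: every daughter of Place dominates only a proper subset, so no lower node suffices.
Spreading Place from /b/ overwrites each of those terminals with /b/'s values, yielding exactly [pʰ].
Features on which the two segments disagree outside Place, such as [spread glottis], [voice], are unchanged — nothing dominating them spread, and Place is the minimal sufficient constituent.

Place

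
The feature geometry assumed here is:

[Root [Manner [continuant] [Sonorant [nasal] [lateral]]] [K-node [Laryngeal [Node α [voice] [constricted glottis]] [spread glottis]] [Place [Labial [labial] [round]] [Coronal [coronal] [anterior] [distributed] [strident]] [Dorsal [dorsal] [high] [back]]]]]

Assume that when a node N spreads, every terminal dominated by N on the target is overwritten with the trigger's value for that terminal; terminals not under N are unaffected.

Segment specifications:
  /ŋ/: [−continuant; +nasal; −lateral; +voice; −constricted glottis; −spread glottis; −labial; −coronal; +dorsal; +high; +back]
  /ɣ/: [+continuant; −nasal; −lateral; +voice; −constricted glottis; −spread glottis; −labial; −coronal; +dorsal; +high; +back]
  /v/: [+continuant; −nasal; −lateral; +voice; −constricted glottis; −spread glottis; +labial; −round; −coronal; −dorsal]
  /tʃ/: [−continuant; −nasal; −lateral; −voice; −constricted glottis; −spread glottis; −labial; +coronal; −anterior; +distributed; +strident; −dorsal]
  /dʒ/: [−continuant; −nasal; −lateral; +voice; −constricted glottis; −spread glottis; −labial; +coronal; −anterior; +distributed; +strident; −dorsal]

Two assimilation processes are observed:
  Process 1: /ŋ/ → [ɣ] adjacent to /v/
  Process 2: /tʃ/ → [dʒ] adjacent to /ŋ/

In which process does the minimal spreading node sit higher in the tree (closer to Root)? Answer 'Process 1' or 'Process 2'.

Process 1 alters [nasal], [continuant]; the lowest common ancestor is Manner (depth 1 from Root).
In Process 2, [voice] changes, so the minimal spreading node is [voice] at depth 4.
Depth 1 < depth 4; Process 1 involves the structurally higher constituent Manner.

Process 1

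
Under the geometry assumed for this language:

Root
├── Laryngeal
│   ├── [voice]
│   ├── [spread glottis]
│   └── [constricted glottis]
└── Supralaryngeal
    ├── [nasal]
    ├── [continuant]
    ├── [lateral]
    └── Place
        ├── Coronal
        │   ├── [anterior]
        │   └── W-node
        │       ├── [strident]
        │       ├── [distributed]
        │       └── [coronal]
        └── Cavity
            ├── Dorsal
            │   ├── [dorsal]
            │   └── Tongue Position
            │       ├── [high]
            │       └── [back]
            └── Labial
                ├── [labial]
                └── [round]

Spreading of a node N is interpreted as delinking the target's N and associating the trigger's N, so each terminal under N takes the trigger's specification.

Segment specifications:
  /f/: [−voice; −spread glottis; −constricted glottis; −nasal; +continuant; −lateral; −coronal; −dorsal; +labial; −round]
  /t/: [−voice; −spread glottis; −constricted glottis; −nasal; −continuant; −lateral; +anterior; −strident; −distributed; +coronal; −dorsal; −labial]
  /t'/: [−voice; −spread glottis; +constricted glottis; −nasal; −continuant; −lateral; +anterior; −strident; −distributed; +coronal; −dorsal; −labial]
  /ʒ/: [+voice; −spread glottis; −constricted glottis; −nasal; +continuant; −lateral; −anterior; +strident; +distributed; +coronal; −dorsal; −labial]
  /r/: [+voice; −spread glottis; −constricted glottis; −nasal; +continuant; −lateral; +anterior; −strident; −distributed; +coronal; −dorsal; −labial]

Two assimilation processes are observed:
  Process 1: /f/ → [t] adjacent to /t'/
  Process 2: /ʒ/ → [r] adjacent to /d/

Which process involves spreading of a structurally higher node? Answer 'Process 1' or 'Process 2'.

Process 1

Process 1: the features that change are [continuant], [labial], [round], [coronal], [anterior], [distributed], [strident]; the minimal node is Supralaryngeal (depth 1).
In Process 2, [anterior], [distributed], [strident] change, so the minimal spreading node is Coronal at depth 3.
Supralaryngeal is closer to Root than Coronal, so Process 1 spreads the higher node.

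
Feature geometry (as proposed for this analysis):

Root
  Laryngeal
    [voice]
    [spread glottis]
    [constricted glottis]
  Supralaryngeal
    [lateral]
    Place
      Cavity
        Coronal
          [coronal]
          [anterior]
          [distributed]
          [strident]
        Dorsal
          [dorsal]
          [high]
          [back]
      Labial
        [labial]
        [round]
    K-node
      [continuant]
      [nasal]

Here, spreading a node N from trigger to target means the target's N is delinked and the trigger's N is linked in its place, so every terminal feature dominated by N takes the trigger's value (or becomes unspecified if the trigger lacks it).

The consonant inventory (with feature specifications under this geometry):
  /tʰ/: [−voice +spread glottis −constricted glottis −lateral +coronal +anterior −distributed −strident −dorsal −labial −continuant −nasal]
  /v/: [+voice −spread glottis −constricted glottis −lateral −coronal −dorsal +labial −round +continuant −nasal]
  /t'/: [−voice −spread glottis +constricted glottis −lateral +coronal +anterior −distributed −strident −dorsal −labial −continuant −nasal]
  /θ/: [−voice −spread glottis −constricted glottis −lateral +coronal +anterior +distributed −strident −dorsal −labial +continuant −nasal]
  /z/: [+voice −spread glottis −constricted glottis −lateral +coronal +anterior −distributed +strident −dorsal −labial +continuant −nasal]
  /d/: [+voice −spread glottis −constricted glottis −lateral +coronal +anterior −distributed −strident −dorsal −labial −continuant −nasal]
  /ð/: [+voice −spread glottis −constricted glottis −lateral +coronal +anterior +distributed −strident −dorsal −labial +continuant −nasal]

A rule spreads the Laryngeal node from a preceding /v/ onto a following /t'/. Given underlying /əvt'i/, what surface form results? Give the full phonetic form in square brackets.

Terminals under Laryngeal in this geometry: [voice], [spread glottis], [constricted glottis].
After delinking /t'/'s Laryngeal and linking /v/'s, the affected terminals become [+voice], [−spread glottis], [−constricted glottis]; [lateral], [coronal], [anterior], … (outside Laryngeal) are retained from /t'/.
Among the inventory, only /d/ has exactly this specification, giving the surface form [əvdi].

[əvdi]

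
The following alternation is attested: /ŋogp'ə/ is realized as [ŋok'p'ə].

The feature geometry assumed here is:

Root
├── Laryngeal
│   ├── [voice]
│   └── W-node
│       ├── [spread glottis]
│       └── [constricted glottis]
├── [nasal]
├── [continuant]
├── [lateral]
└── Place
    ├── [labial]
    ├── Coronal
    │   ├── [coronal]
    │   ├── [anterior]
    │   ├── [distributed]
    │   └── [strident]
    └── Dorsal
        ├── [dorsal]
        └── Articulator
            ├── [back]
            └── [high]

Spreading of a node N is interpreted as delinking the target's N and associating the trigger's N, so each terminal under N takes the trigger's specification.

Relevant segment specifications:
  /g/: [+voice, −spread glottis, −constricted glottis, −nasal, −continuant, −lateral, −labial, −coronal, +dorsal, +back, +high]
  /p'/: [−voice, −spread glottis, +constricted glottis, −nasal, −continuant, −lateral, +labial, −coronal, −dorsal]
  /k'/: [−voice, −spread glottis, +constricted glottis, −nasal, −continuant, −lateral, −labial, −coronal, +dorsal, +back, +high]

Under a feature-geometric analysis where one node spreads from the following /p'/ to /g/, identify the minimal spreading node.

/g/ and [k'] differ in [voice], [constricted glottis]; every other specified feature is identical.
These terminals are all dominated by Laryngeal, and no proper subconstituent of Laryngeal covers them all; Laryngeal is their lowest common ancestor.
Spreading Laryngeal from /p'/ overwrites each of those terminals with /p'/'s values, yielding exactly [k'].
Had Root spread, [labial], [dorsal] would have taken /p'/'s values; they stay as in /g/, confirming the spreading constituent is exactly Laryngeal.

Laryngeal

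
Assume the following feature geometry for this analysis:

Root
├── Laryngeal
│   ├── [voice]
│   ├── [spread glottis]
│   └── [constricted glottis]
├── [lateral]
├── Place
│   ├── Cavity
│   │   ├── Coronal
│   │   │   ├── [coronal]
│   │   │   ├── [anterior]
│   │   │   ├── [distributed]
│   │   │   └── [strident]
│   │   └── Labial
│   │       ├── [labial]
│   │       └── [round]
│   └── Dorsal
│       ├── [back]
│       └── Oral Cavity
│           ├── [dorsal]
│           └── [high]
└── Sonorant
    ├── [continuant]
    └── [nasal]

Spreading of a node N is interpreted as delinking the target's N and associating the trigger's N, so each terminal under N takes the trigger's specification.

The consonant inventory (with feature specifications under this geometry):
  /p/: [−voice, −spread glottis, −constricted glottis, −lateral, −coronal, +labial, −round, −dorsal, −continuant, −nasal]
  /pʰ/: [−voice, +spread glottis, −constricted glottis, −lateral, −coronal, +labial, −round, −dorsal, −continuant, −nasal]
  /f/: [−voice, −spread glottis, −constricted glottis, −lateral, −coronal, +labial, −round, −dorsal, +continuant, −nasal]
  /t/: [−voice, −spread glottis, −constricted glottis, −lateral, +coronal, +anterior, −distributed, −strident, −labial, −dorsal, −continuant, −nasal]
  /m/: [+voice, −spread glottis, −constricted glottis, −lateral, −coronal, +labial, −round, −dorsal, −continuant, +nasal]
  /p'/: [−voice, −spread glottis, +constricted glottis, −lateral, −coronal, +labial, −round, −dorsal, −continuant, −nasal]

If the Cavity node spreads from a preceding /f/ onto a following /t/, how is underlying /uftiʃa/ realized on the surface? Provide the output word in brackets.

Terminals under Cavity in this geometry: [coronal], [anterior], [distributed], [strident], [labial], [round].
The target acquires /f/'s values for everything under Cavity — [−coronal], [+labial], [−round] — while keeping its own [voice], [spread glottis], [constricted glottis], ….
This feature bundle is that of [p], so /uftiʃa/ surfaces as [ufpiʃa].

[ufpiʃa]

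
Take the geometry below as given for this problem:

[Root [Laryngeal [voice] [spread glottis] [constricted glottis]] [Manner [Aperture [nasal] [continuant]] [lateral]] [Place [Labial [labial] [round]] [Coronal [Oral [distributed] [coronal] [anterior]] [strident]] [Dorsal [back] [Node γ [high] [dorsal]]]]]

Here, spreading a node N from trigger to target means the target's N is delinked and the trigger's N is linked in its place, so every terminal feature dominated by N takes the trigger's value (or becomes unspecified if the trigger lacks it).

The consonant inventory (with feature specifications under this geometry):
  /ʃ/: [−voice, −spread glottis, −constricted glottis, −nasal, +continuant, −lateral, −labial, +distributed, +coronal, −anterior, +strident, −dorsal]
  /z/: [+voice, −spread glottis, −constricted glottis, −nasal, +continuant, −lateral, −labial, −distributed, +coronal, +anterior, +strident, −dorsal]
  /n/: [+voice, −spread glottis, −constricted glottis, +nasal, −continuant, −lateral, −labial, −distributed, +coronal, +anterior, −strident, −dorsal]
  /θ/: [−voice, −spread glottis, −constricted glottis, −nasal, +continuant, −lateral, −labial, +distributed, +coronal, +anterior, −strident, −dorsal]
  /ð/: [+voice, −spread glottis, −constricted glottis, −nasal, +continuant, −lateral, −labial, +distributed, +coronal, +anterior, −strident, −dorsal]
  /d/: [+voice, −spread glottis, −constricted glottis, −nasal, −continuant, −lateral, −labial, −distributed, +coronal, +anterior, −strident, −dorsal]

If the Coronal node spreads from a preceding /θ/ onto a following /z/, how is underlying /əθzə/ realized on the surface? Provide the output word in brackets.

[əθðə]

Coronal immediately or transitively dominates [distributed], [coronal], [anterior], [strident].
After delinking /z/'s Coronal and linking /θ/'s, the affected terminals become [+distributed], [+coronal], [+anterior], [−strident]; [voice], [spread glottis], [constricted glottis], … (outside Coronal) are retained from /z/.
Among the inventory, only /ð/ has exactly this specification, giving the surface form [əθðə].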